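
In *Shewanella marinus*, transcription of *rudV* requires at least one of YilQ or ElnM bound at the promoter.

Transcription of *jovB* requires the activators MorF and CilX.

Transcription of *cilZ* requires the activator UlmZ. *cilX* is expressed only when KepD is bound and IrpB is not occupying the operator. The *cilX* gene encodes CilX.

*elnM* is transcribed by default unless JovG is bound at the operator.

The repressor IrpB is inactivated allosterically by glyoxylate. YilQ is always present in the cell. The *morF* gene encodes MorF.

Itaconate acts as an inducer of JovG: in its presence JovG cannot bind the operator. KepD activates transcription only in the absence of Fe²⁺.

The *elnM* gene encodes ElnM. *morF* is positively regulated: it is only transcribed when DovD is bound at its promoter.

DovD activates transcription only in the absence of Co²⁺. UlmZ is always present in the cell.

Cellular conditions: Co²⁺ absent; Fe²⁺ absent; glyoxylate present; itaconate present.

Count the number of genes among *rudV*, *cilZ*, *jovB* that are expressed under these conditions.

YilQ is produced constitutively and is active.
Itaconate is present, so JovG is inactive.
With no repressor bound, *elnM* is transcribed.
So ElnM is produced and active.
Activator YilQ is present, so *rudV* is transcribed.
→ *rudV* is ON.
UlmZ is produced constitutively and is active.
No repressor is bound and UlmZ is active, so *cilZ* is transcribed.
→ *cilZ* is ON.
Co²⁺ is absent, so DovD is active.
No repressor is bound and DovD is active, so *morF* is transcribed.
So MorF is produced and active.
Glyoxylate is present, so IrpB is inactive.
Fe²⁺ is absent, so KepD is active.
No repressor is bound and KepD is active, so *cilX* is transcribed.
So CilX is produced and active.
No repressor is bound and MorF and CilX are active, so *jovB* is transcribed.
→ *jovB* is ON.
3 of the 3 genes are transcribed.

3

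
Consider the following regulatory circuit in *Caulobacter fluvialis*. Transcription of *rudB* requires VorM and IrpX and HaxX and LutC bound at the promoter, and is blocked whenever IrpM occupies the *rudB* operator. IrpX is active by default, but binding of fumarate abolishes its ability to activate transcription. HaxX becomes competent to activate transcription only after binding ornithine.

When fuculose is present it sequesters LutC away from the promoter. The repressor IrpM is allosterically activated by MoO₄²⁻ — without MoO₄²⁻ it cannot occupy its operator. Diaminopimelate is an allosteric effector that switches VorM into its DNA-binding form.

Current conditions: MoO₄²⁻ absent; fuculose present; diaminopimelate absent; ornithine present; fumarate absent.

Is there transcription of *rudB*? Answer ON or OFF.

OFF

MoO₄²⁻ is absent, so IrpM is inactive.
Diaminopimelate is absent, so VorM is inactive.
Fumarate is absent, so IrpX is active.
Ornithine is present, so HaxX is active.
Fuculose is present, so LutC is inactive.
Required activator VorM is absent, so *rudB* is not transcribed.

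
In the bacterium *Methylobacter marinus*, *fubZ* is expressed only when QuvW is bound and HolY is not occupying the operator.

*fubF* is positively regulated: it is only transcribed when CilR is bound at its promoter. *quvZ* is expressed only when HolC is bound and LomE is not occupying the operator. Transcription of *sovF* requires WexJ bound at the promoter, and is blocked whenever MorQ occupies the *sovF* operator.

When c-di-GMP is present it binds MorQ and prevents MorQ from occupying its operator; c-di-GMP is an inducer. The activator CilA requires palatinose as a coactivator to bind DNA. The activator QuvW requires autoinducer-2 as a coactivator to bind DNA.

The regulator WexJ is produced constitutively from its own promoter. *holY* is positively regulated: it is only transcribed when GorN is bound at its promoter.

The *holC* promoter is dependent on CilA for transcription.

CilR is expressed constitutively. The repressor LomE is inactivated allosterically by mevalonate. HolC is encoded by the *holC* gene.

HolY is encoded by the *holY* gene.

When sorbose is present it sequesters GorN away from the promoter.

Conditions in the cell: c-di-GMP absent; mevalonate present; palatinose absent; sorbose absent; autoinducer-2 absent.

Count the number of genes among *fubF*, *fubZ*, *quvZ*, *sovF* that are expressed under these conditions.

CilR is produced constitutively and is active.
No repressor is bound and CilR is active, so *fubF* is transcribed.
→ *fubF* is ON.
Autoinducer-2 is absent, so QuvW is inactive.
Sorbose is absent, so GorN is active.
No repressor is bound and GorN is active, so *holY* is transcribed.
So HolY is produced and active.
With repressor HolY bound, *fubZ* is not transcribed.
→ *fubZ* is OFF.
Palatinose is absent, so CilA is inactive.
Required activator CilA is absent, so *holC* is not transcribed.
So HolC is not produced.
Mevalonate is present, so LomE is inactive.
Required activator HolC is absent, so *quvZ* is not transcribed.
→ *quvZ* is OFF.
c-di-GMP is absent, so MorQ is active.
WexJ is produced constitutively and is active.
With repressor MorQ bound, *sovF* is not transcribed.
→ *sovF* is OFF.
1 of the 4 genes is transcribed.

1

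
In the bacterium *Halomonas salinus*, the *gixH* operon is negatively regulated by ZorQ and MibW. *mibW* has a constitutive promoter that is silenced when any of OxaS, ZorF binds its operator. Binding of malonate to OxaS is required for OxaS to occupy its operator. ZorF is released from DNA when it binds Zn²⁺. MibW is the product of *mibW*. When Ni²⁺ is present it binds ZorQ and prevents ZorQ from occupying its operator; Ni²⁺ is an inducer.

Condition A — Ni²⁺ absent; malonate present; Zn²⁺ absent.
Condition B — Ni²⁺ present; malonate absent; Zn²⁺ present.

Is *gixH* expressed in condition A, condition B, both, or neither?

neither

Condition A:
Ni²⁺ is absent, so ZorQ is active.
Malonate is present, so OxaS is active.
Zn²⁺ is absent, so ZorF is active.
With repressor OxaS bound, *mibW* is not transcribed.
So MibW is not produced.
With repressor ZorQ bound, *gixH* is not transcribed.
→ *gixH* is OFF in A.
Condition B:
Ni²⁺ is present, so ZorQ is inactive.
Malonate is absent, so OxaS is inactive.
Zn²⁺ is present, so ZorF is inactive.
With no repressor bound, *mibW* is transcribed.
So MibW is produced and active.
With repressor MibW bound, *gixH* is not transcribed.
→ *gixH* is OFF in B.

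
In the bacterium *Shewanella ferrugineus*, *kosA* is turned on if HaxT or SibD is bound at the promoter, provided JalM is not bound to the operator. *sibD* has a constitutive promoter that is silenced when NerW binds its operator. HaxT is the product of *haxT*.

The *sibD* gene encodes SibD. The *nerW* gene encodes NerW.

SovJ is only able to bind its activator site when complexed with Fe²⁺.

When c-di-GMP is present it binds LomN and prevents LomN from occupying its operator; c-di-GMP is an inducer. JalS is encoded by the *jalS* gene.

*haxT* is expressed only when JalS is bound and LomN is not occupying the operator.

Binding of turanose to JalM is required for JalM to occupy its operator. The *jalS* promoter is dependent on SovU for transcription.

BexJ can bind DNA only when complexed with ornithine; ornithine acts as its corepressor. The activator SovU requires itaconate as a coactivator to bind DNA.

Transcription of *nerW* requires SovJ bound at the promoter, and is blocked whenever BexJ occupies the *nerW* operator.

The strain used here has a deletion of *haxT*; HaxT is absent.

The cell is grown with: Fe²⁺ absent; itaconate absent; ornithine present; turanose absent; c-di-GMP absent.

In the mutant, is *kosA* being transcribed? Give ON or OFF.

HaxT is non-functional in this strain, so it has no effect.
Turanose is absent, so JalM is inactive.
Fe²⁺ is absent, so SovJ is inactive.
Ornithine is present, so BexJ is active.
With repressor BexJ bound, *nerW* is not transcribed.
So NerW is not produced.
With no repressor bound, *sibD* is transcribed.
So SibD is produced and active.
Activator SibD is present, so *kosA* is transcribed.

ON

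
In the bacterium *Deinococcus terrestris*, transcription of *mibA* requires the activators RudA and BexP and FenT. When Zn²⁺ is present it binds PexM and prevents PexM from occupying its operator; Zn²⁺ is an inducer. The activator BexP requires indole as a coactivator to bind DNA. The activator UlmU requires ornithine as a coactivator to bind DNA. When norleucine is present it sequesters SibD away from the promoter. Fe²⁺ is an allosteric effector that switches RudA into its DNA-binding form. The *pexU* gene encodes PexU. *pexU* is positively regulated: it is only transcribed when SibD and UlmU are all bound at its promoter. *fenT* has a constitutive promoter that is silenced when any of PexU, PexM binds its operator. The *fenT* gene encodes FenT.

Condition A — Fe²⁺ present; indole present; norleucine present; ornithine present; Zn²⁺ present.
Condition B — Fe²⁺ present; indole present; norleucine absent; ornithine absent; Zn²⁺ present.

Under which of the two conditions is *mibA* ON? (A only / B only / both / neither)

Condition A:
Fe²⁺ is present, so RudA is active.
Indole is present, so BexP is active.
Norleucine is present, so SibD is inactive.
Ornithine is present, so UlmU is active.
Required activator SibD is absent, so *pexU* is not transcribed.
So PexU is not produced.
Zn²⁺ is present, so PexM is inactive.
With no repressor bound, *fenT* is transcribed.
So FenT is produced and active.
No repressor is bound and RudA and BexP and FenT are active, so *mibA* is transcribed.
→ *mibA* is ON in A.
Condition B:
Fe²⁺ is present, so RudA is active.
Indole is present, so BexP is active.
Norleucine is absent, so SibD is active.
Ornithine is absent, so UlmU is inactive.
Required activator UlmU is absent, so *pexU* is not transcribed.
So PexU is not produced.
Zn²⁺ is present, so PexM is inactive.
With no repressor bound, *fenT* is transcribed.
So FenT is produced and active.
No repressor is bound and RudA and BexP and FenT are active, so *mibA* is transcribed.
→ *mibA* is ON in B.

both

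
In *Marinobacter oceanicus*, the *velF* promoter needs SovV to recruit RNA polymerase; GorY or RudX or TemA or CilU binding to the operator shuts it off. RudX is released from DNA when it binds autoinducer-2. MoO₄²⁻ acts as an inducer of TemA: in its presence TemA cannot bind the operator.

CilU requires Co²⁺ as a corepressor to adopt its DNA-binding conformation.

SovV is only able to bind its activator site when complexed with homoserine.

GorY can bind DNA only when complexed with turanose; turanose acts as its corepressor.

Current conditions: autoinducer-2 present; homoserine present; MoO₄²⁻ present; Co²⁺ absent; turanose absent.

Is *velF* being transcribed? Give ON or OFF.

Turanose is absent, so GorY is inactive.
Homoserine is present, so SovV is active.
Autoinducer-2 is present, so RudX is inactive.
MoO₄²⁻ is present, so TemA is inactive.
Co²⁺ is absent, so CilU is inactive.
No repressor is bound and SovV is active, so *velF* is transcribed.

ON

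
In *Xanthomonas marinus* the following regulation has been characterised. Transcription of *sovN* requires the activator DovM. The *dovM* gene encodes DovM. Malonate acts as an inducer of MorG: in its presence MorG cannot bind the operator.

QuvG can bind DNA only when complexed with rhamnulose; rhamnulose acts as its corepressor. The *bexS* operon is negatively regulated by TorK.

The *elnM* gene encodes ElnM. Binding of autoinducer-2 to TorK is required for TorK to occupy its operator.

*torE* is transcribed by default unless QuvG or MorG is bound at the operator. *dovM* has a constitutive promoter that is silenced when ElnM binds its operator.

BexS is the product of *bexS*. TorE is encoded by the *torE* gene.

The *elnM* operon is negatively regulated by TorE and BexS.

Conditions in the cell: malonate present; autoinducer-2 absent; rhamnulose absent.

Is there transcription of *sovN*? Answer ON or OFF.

Rhamnulose is absent, so QuvG is inactive.
Malonate is present, so MorG is inactive.
With no repressor bound, *torE* is transcribed.
So TorE is produced and active.
Autoinducer-2 is absent, so TorK is inactive.
With no repressor bound, *bexS* is transcribed.
So BexS is produced and active.
With repressor TorE bound, *elnM* is not transcribed.
So ElnM is not produced.
With no repressor bound, *dovM* is transcribed.
So DovM is produced and active.
No repressor is bound and DovM is active, so *sovN* is transcribed.

ON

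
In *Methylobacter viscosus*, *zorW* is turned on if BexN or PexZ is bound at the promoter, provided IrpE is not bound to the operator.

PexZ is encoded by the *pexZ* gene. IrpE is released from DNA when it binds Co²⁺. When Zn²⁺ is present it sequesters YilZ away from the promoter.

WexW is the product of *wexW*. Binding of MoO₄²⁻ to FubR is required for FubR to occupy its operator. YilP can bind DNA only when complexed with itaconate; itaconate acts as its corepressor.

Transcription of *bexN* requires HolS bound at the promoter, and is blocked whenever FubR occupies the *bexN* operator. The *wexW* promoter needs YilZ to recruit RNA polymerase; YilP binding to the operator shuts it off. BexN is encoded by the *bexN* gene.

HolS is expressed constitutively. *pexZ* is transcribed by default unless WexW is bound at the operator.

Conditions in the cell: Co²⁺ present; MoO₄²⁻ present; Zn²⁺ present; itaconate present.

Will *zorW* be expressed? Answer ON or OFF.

MoO₄²⁻ is present, so FubR is active.
HolS is produced constitutively and is active.
With repressor FubR bound, *bexN* is not transcribed.
So BexN is not produced.
Co²⁺ is present, so IrpE is inactive.
Zn²⁺ is present, so YilZ is inactive.
Itaconate is present, so YilP is active.
With repressor YilP bound, *wexW* is not transcribed.
So WexW is not produced.
With no repressor bound, *pexZ* is transcribed.
So PexZ is produced and active.
Activator PexZ is present, so *zorW* is transcribed.

ON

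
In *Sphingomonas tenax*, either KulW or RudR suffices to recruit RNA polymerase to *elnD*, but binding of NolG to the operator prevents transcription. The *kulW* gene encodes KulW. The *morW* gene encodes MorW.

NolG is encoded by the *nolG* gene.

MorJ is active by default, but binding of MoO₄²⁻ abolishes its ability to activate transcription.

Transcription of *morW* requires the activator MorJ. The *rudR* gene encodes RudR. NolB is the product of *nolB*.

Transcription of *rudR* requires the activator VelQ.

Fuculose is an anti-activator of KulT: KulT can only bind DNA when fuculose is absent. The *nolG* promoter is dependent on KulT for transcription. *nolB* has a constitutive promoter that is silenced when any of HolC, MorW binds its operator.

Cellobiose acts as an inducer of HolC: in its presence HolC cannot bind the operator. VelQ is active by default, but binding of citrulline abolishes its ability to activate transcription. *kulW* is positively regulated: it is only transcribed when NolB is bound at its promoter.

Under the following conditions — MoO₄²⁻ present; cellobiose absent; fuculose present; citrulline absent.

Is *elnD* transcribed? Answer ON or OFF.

Cellobiose is absent, so HolC is active.
MoO₄²⁻ is present, so MorJ is inactive.
Required activator MorJ is absent, so *morW* is not transcribed.
So MorW is not produced.
With repressor HolC bound, *nolB* is not transcribed.
So NolB is not produced.
Required activator NolB is absent, so *kulW* is not transcribed.
So KulW is not produced.
Fuculose is present, so KulT is inactive.
Required activator KulT is absent, so *nolG* is not transcribed.
So NolG is not produced.
Citrulline is absent, so VelQ is active.
No repressor is bound and VelQ is active, so *rudR* is transcribed.
So RudR is produced and active.
Activator RudR is present, so *elnD* is transcribed.

ON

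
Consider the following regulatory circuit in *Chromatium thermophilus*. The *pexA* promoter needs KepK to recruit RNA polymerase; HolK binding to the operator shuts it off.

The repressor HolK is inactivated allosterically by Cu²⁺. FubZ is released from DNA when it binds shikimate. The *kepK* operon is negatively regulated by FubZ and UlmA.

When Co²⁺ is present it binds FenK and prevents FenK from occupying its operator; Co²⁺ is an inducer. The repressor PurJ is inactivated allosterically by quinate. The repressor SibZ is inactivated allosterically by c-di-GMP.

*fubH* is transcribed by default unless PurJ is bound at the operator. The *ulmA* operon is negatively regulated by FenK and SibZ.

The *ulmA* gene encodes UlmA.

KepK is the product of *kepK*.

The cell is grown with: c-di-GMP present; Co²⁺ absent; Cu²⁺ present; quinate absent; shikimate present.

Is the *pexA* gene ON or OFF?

Cu²⁺ is present, so HolK is inactive.
Shikimate is present, so FubZ is inactive.
Co²⁺ is absent, so FenK is active.
c-di-GMP is present, so SibZ is inactive.
With repressor FenK bound, *ulmA* is not transcribed.
So UlmA is not produced.
With no repressor bound, *kepK* is transcribed.
So KepK is produced and active.
No repressor is bound and KepK is active, so *pexA* is transcribed.

ON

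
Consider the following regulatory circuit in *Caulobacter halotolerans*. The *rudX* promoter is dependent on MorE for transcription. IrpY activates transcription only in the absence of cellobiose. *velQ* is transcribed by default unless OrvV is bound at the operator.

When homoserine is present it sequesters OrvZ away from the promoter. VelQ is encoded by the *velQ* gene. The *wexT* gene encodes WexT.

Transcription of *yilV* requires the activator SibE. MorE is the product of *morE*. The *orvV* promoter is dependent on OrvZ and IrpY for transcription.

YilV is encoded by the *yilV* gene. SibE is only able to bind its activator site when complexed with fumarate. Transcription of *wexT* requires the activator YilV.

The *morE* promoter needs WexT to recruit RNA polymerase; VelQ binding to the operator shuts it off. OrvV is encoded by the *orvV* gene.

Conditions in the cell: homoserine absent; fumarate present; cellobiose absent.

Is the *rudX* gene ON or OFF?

ON

Homoserine is absent, so OrvZ is active.
Cellobiose is absent, so IrpY is active.
No repressor is bound and OrvZ and IrpY are active, so *orvV* is transcribed.
So OrvV is produced and active.
With repressor OrvV bound, *velQ* is not transcribed.
So VelQ is not produced.
Fumarate is present, so SibE is active.
No repressor is bound and SibE is active, so *yilV* is transcribed.
So YilV is produced and active.
No repressor is bound and YilV is active, so *wexT* is transcribed.
So WexT is produced and active.
No repressor is bound and WexT is active, so *morE* is transcribed.
So MorE is produced and active.
No repressor is bound and MorE is active, so *rudX* is transcribed.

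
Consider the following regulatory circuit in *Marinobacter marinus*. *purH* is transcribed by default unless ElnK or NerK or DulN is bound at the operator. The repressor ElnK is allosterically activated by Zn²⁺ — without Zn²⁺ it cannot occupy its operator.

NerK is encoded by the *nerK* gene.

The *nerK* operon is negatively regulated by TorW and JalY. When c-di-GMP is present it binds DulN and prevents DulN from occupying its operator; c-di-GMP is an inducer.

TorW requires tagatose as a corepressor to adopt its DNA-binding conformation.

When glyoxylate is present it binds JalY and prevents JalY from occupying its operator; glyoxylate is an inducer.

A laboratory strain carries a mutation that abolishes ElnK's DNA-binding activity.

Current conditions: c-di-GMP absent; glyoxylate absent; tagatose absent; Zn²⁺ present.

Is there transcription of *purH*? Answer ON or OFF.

OFF

ElnK is non-functional in this strain, so it has no effect.
Tagatose is absent, so TorW is inactive.
Glyoxylate is absent, so JalY is active.
With repressor JalY bound, *nerK* is not transcribed.
So NerK is not produced.
c-di-GMP is absent, so DulN is active.
With repressor DulN bound, *purH* is not transcribed.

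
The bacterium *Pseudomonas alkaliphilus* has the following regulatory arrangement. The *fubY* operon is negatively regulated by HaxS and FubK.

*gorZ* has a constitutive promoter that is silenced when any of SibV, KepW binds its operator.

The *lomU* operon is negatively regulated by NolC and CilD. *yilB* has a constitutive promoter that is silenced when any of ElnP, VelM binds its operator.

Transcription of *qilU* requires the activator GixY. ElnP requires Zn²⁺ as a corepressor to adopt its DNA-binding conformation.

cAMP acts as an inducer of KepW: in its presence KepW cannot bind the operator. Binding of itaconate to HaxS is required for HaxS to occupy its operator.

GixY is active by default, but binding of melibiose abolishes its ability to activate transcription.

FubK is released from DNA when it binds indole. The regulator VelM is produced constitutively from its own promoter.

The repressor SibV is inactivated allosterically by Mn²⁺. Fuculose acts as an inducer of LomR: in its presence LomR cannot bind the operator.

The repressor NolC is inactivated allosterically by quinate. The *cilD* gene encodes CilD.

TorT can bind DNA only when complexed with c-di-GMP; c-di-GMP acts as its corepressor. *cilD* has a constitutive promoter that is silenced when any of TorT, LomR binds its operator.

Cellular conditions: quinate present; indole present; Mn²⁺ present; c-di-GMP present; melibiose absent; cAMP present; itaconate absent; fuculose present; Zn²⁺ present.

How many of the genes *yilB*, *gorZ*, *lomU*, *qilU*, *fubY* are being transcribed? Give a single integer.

Zn²⁺ is present, so ElnP is active.
VelM is produced constitutively and is active.
With repressor ElnP bound, *yilB* is not transcribed.
→ *yilB* is OFF.
Mn²⁺ is present, so SibV is inactive.
cAMP is present, so KepW is inactive.
With no repressor bound, *gorZ* is transcribed.
→ *gorZ* is ON.
Quinate is present, so NolC is inactive.
c-di-GMP is present, so TorT is active.
Fuculose is present, so LomR is inactive.
With repressor TorT bound, *cilD* is not transcribed.
So CilD is not produced.
With no repressor bound, *lomU* is transcribed.
→ *lomU* is ON.
Melibiose is absent, so GixY is active.
No repressor is bound and GixY is active, so *qilU* is transcribed.
→ *qilU* is ON.
Itaconate is absent, so HaxS is inactive.
Indole is present, so FubK is inactive.
With no repressor bound, *fubY* is transcribed.
→ *fubY* is ON.
4 of the 5 genes are transcribed.

4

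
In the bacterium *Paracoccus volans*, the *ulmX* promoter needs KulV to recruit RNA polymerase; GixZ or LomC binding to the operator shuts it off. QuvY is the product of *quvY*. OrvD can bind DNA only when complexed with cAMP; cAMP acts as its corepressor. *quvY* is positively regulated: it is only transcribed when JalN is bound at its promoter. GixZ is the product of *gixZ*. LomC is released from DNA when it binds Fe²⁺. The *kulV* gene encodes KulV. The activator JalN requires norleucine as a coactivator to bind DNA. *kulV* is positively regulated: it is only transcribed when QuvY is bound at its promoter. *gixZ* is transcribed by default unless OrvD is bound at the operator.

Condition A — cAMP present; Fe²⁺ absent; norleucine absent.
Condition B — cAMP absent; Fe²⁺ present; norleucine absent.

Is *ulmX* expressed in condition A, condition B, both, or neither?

neither

Condition A:
cAMP is present, so OrvD is active.
With repressor OrvD bound, *gixZ* is not transcribed.
So GixZ is not produced.
Fe²⁺ is absent, so LomC is active.
Norleucine is absent, so JalN is inactive.
Required activator JalN is absent, so *quvY* is not transcribed.
So QuvY is not produced.
Required activator QuvY is absent, so *kulV* is not transcribed.
So KulV is not produced.
With repressor LomC bound, *ulmX* is not transcribed.
→ *ulmX* is OFF in A.
Condition B:
cAMP is absent, so OrvD is inactive.
With no repressor bound, *gixZ* is transcribed.
So GixZ is produced and active.
Fe²⁺ is present, so LomC is inactive.
Norleucine is absent, so JalN is inactive.
Required activator JalN is absent, so *quvY* is not transcribed.
So QuvY is not produced.
Required activator QuvY is absent, so *kulV* is not transcribed.
So KulV is not produced.
With repressor GixZ bound, *ulmX* is not transcribed.
→ *ulmX* is OFF in B.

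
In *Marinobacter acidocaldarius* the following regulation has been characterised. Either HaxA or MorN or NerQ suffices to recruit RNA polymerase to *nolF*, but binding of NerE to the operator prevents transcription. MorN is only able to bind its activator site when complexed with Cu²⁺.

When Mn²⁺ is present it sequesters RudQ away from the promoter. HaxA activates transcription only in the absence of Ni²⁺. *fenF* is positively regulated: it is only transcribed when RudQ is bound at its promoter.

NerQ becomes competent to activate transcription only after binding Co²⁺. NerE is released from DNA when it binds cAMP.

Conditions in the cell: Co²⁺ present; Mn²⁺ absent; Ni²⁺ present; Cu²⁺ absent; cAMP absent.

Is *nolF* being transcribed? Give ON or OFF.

Ni²⁺ is present, so HaxA is inactive.
cAMP is absent, so NerE is active.
Cu²⁺ is absent, so MorN is inactive.
Co²⁺ is present, so NerQ is active.
With repressor NerE bound, *nolF* is not transcribed.

OFF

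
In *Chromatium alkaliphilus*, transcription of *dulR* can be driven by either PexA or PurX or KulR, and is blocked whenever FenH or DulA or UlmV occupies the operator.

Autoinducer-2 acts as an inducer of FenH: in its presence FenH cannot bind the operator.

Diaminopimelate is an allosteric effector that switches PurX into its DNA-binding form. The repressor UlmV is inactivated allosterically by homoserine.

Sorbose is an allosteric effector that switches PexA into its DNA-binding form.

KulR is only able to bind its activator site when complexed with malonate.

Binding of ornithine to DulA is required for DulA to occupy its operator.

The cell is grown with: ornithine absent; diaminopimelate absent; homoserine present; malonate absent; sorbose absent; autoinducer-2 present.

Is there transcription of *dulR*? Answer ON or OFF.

Autoinducer-2 is present, so FenH is inactive.
Sorbose is absent, so PexA is inactive.
Ornithine is absent, so DulA is inactive.
Homoserine is present, so UlmV is inactive.
Diaminopimelate is absent, so PurX is inactive.
Malonate is absent, so KulR is inactive.
No activator is available at the *dulR* promoter, so *dulR* is not transcribed.

OFF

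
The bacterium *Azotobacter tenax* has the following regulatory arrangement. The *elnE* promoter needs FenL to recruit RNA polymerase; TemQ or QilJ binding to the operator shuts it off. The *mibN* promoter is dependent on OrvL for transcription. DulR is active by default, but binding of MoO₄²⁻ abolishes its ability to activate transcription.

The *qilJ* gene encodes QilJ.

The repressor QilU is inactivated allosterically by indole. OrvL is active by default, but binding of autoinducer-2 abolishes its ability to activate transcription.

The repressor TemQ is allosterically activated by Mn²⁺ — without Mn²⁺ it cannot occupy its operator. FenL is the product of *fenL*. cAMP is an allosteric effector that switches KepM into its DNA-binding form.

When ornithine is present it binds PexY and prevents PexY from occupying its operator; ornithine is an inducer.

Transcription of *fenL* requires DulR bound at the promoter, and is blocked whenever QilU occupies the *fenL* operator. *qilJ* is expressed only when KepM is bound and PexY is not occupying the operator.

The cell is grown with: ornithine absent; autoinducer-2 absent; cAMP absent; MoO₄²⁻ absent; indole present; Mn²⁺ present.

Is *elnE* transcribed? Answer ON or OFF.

Mn²⁺ is present, so TemQ is active.
MoO₄²⁻ is absent, so DulR is active.
Indole is present, so QilU is inactive.
No repressor is bound and DulR is active, so *fenL* is transcribed.
So FenL is produced and active.
cAMP is absent, so KepM is inactive.
Ornithine is absent, so PexY is active.
With repressor PexY bound, *qilJ* is not transcribed.
So QilJ is not produced.
With repressor TemQ bound, *elnE* is not transcribed.

OFF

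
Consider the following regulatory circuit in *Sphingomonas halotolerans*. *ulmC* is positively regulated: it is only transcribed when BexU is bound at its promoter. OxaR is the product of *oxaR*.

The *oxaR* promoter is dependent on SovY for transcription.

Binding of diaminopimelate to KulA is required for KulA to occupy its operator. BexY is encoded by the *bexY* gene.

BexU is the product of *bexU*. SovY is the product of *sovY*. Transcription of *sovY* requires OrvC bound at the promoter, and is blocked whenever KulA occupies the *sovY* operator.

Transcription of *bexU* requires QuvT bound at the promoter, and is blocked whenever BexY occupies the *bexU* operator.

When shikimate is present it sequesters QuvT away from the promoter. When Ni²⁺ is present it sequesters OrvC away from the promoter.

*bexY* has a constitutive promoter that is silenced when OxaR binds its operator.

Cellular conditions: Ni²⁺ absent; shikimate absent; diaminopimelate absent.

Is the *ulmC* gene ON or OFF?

ON

Ni²⁺ is absent, so OrvC is active.
Diaminopimelate is absent, so KulA is inactive.
No repressor is bound and OrvC is active, so *sovY* is transcribed.
So SovY is produced and active.
No repressor is bound and SovY is active, so *oxaR* is transcribed.
So OxaR is produced and active.
With repressor OxaR bound, *bexY* is not transcribed.
So BexY is not produced.
Shikimate is absent, so QuvT is active.
No repressor is bound and QuvT is active, so *bexU* is transcribed.
So BexU is produced and active.
No repressor is bound and BexU is active, so *ulmC* is transcribed.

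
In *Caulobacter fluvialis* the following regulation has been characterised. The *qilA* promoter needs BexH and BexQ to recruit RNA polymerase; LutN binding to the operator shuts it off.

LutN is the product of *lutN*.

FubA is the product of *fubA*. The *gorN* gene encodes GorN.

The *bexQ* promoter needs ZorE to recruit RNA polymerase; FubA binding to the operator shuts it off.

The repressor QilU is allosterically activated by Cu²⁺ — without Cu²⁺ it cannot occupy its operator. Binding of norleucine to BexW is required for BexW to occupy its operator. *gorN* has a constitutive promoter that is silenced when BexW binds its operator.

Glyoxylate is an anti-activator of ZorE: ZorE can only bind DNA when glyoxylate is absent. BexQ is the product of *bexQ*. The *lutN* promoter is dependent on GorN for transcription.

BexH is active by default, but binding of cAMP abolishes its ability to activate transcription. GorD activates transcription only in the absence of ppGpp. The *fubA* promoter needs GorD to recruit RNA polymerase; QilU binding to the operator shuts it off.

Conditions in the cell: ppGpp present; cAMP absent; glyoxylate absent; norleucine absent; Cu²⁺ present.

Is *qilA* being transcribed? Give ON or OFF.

OFF

cAMP is absent, so BexH is active.
Norleucine is absent, so BexW is inactive.
With no repressor bound, *gorN* is transcribed.
So GorN is produced and active.
No repressor is bound and GorN is active, so *lutN* is transcribed.
So LutN is produced and active.
Glyoxylate is absent, so ZorE is active.
Cu²⁺ is present, so QilU is active.
ppGpp is present, so GorD is inactive.
With repressor QilU bound, *fubA* is not transcribed.
So FubA is not produced.
No repressor is bound and ZorE is active, so *bexQ* is transcribed.
So BexQ is produced and active.
With repressor LutN bound, *qilA* is not transcribed.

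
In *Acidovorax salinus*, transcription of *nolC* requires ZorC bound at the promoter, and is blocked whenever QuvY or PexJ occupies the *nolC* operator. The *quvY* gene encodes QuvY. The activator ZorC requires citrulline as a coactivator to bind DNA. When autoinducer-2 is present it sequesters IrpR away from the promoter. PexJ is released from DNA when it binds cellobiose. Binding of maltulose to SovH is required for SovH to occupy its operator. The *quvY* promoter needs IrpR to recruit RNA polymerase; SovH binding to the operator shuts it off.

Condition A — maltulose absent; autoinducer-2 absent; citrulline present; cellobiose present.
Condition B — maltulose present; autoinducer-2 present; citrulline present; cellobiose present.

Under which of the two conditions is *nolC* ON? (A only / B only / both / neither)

B only

Condition A:
Maltulose is absent, so SovH is inactive.
Autoinducer-2 is absent, so IrpR is active.
No repressor is bound and IrpR is active, so *quvY* is transcribed.
So QuvY is produced and active.
Citrulline is present, so ZorC is active.
Cellobiose is present, so PexJ is inactive.
With repressor QuvY bound, *nolC* is not transcribed.
→ *nolC* is OFF in A.
Condition B:
Maltulose is present, so SovH is active.
Autoinducer-2 is present, so IrpR is inactive.
With repressor SovH bound, *quvY* is not transcribed.
So QuvY is not produced.
Citrulline is present, so ZorC is active.
Cellobiose is present, so PexJ is inactive.
No repressor is bound and ZorC is active, so *nolC* is transcribed.
→ *nolC* is ON in B.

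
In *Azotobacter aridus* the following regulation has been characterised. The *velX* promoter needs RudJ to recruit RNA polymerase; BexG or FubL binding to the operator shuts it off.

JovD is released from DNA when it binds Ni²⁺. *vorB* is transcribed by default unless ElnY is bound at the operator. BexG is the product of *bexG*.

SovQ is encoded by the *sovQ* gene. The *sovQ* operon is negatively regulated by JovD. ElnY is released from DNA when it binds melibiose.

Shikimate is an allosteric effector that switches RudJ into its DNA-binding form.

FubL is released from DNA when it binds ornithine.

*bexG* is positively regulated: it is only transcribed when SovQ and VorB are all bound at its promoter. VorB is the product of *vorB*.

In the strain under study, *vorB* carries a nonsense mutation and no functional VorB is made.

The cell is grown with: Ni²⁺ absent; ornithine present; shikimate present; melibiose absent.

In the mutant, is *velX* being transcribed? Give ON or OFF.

Shikimate is present, so RudJ is active.
Ni²⁺ is absent, so JovD is active.
With repressor JovD bound, *sovQ* is not transcribed.
So SovQ is not produced.
VorB is non-functional in this strain, so it has no effect.
Required activator SovQ is absent, so *bexG* is not transcribed.
So BexG is not produced.
Ornithine is present, so FubL is inactive.
No repressor is bound and RudJ is active, so *velX* is transcribed.

ON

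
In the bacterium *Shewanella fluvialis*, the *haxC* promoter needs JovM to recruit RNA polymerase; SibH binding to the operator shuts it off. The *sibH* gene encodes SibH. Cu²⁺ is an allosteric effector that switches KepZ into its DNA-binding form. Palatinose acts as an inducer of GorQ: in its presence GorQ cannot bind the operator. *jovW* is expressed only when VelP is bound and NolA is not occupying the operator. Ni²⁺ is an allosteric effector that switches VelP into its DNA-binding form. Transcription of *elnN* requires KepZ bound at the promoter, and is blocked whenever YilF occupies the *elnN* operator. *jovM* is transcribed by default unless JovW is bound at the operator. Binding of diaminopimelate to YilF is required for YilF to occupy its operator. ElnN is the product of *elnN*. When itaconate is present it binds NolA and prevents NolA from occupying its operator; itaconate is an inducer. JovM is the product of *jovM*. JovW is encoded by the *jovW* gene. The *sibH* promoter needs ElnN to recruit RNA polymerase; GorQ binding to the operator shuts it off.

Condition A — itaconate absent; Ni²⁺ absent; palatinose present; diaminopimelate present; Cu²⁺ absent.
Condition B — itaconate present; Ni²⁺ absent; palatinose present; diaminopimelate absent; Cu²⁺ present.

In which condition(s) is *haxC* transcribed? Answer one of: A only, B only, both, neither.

Condition A:
Itaconate is absent, so NolA is active.
Ni²⁺ is absent, so VelP is inactive.
With repressor NolA bound, *jovW* is not transcribed.
So JovW is not produced.
With no repressor bound, *jovM* is transcribed.
So JovM is produced and active.
Palatinose is present, so GorQ is inactive.
Diaminopimelate is present, so YilF is active.
Cu²⁺ is absent, so KepZ is inactive.
With repressor YilF bound, *elnN* is not transcribed.
So ElnN is not produced.
Required activator ElnN is absent, so *sibH* is not transcribed.
So SibH is not produced.
No repressor is bound and JovM is active, so *haxC* is transcribed.
→ *haxC* is ON in A.
Condition B:
Itaconate is present, so NolA is inactive.
Ni²⁺ is absent, so VelP is inactive.
Required activator VelP is absent, so *jovW* is not transcribed.
So JovW is not produced.
With no repressor bound, *jovM* is transcribed.
So JovM is produced and active.
Palatinose is present, so GorQ is inactive.
Diaminopimelate is absent, so YilF is inactive.
Cu²⁺ is present, so KepZ is active.
No repressor is bound and KepZ is active, so *elnN* is transcribed.
So ElnN is produced and active.
No repressor is bound and ElnN is active, so *sibH* is transcribed.
So SibH is produced and active.
With repressor SibH bound, *haxC* is not transcribed.
→ *haxC* is OFF in B.

A only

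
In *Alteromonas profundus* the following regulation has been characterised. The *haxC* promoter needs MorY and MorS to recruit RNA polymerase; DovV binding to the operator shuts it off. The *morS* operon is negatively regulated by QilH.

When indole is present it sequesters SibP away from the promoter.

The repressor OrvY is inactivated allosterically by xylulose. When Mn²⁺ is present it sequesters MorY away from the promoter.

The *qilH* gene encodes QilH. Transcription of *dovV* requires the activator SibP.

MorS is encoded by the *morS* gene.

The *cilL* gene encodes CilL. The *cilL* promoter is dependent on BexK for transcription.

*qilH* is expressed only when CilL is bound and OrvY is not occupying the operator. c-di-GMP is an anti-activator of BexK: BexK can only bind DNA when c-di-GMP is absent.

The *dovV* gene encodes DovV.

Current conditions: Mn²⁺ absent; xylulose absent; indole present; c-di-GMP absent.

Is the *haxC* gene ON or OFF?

ON

Mn²⁺ is absent, so MorY is active.
Indole is present, so SibP is inactive.
Required activator SibP is absent, so *dovV* is not transcribed.
So DovV is not produced.
Xylulose is absent, so OrvY is active.
c-di-GMP is absent, so BexK is active.
No repressor is bound and BexK is active, so *cilL* is transcribed.
So CilL is produced and active.
With repressor OrvY bound, *qilH* is not transcribed.
So QilH is not produced.
With no repressor bound, *morS* is transcribed.
So MorS is produced and active.
No repressor is bound and MorY and MorS are active, so *haxC* is transcribed.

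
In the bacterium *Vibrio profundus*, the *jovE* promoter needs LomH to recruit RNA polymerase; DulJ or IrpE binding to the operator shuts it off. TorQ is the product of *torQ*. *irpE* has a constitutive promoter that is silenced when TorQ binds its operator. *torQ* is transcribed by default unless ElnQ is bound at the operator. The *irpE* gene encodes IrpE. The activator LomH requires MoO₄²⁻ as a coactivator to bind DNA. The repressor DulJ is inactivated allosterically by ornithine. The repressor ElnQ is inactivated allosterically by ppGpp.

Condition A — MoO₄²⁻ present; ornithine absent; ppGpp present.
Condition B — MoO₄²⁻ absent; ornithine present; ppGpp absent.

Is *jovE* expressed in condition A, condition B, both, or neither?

neither

Condition A:
MoO₄²⁻ is present, so LomH is active.
Ornithine is absent, so DulJ is active.
ppGpp is present, so ElnQ is inactive.
With no repressor bound, *torQ* is transcribed.
So TorQ is produced and active.
With repressor TorQ bound, *irpE* is not transcribed.
So IrpE is not produced.
With repressor DulJ bound, *jovE* is not transcribed.
→ *jovE* is OFF in A.
Condition B:
MoO₄²⁻ is absent, so LomH is inactive.
Ornithine is present, so DulJ is inactive.
ppGpp is absent, so ElnQ is active.
With repressor ElnQ bound, *torQ* is not transcribed.
So TorQ is not produced.
With no repressor bound, *irpE* is transcribed.
So IrpE is produced and active.
With repressor IrpE bound, *jovE* is not transcribed.
→ *jovE* is OFF in B.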